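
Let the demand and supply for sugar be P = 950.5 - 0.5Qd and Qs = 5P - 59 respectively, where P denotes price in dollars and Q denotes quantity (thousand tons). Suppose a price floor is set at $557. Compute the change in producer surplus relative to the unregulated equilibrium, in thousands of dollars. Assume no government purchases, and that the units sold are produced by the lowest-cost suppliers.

Rearranging demand gives Qd = 1901 - 2P. In a free market, 1901 - 2P = 5P - 59 gives the equilibrium P* = 280, Q* = 1341.
Because the floor (557) lies above the market-clearing price, it is binding.
At P = 557: Qd = 1901 - 2·557 = 787 and Qs = 5·557 - 59 = 2726.
Producer surplus without the control is ½ · (280 - 11.8) · 1341 = 179828.1.
With the floor, 787 units are sold at 557. The supply price at Q = 787 is 169.2, so PS = ½ · [(557 - 11.8) + (557 - 169.2)] · 787 = 367135.5.
Change in producer surplus = 367135.5 - 179828.1 = 187307.4.

187307.4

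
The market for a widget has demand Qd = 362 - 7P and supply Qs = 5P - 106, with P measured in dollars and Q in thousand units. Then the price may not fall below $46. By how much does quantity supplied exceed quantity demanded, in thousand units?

In a free market, 362 - 7P = 5P - 106 gives the equilibrium P* = 39, Q* = 89.
Because the floor (46) lies above the market-clearing price, it is binding.
At P = 46: Qd = 362 - 7·46 = 40 and Qs = 5·46 - 106 = 124.
Surplus = Qs - Qd = 124 - 40 = 84.

84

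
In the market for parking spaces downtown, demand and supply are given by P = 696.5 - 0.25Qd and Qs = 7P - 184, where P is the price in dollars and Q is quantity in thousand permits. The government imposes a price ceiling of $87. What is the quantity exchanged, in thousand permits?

425

Rearranging demand gives Qd = 2786 - 4P. Equilibrium: 2786 - 4P = 7P - 184, so 2970 = 11P and P* = 270, Q* = 1706.
Since 87 < 270, the ceiling is binding.
At P = 87: Qd = 2786 - 4·87 = 2438 and Qs = 7·87 - 184 = 425.
The quantity actually transacted is the short side, supply: 425.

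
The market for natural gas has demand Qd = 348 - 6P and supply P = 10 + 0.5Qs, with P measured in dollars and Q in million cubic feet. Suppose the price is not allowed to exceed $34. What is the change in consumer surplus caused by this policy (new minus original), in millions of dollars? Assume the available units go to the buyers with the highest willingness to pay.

Rearranging supply gives Qs = 2P - 20. Equilibrium: 348 - 6P = 2P - 20, so 368 = 8P and P* = 46, Q* = 72.
Since 34 < 46, the ceiling is binding.
At P = 34: Qd = 348 - 6·34 = 144 and Qs = 2·34 - 20 = 48.
Consumer surplus without the control is ½ · (58 - 46) · 72 = 432.
With the ceiling, 48 units are sold at 34 (assume they go to the highest-value buyers). The demand price at Q = 48 is 50, so CS = ½ · [(58 - 34) + (50 - 34)] · 48 = 960.
Change in consumer surplus = 960 - 432 = 528.

528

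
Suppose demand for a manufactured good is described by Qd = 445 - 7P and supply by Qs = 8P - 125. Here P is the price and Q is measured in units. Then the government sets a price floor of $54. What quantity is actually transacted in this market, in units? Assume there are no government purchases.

Setting quantity demanded equal to quantity supplied, 445 - 7P = 8P - 125, gives P* = 38 and Q* = 179.
Because the floor (54) lies above the market-clearing price, it is binding.
At P = 54: Qd = 445 - 7·54 = 67 and Qs = 8·54 - 125 = 307.
The quantity actually transacted is the short side, demand: 67.

67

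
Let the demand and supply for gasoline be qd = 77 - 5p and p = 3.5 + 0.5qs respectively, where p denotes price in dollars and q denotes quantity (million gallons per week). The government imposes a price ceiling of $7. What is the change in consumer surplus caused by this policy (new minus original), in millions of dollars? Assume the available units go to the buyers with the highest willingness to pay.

25

Rearranging supply gives qs = 2p - 7. Equilibrium: 77 - 5p = 2p - 7, so 84 = 7p and p* = 12, q* = 17.
Because the ceiling (7) lies below the market-clearing price, it is binding.
At p = 7: qd = 77 - 5·7 = 42 and qs = 2·7 - 7 = 7.
Consumer surplus without the control is ½ · (15.4 - 12) · 17 = 28.9.
With the ceiling, 7 units are sold at 7 (assume they go to the highest-value buyers). The demand price at q = 7 is 14, so CS = ½ · [(15.4 - 7) + (14 - 7)] · 7 = 53.9.
Change in consumer surplus = 53.9 - 28.9 = 25.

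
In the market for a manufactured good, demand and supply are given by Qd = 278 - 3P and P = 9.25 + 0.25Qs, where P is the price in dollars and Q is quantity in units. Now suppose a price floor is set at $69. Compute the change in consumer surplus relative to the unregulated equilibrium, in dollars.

-2568

Rearranging supply gives Qs = 4P - 37. Without the control the market clears where 278 - 3P = 4P - 37, i.e. P* = 45 and Q* = 143.
The floor of 69 is above the equilibrium price 45, so it binds.
At P = 69: Qd = 278 - 3·69 = 71 and Qs = 4·69 - 37 = 239.
Consumer surplus without the control is ½ · (278/3 - 45) · 143 = 20449/6.
With the floor, consumers buy 71 units at 69, so CS = ½ · (278/3 - 69) · 71 = 5041/6.
Change in consumer surplus = 5041/6 - 20449/6 = -2568.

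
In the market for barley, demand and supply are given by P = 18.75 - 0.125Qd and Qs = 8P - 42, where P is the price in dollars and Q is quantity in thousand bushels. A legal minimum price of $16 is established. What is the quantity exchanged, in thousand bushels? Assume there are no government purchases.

Rearranging demand gives Qd = 150 - 8P. Equilibrium: 150 - 8P = 8P - 42, so 192 = 16P and P* = 12, Q* = 54.
The floor of 16 is above the equilibrium price 12, so it binds.
At P = 16: Qd = 150 - 8·16 = 22 and Qs = 8·16 - 42 = 86.
The quantity actually transacted is the short side, demand: 22.

22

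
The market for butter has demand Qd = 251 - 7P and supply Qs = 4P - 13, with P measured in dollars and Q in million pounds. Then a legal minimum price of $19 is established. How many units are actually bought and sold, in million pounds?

83

Without the control the market clears where 251 - 7P = 4P - 13, i.e. P* = 24 and Q* = 83.
Since 19 is below P* = 24, the floor does not bind and the free-market outcome prevails.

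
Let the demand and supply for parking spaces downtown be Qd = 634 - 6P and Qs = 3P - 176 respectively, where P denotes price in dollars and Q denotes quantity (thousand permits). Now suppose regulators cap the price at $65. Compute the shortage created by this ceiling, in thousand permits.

225

Equilibrium: 634 - 6P = 3P - 176, so 810 = 9P and P* = 90, Q* = 94.
Since 65 < 90, the ceiling is binding.
At P = 65: Qd = 634 - 6·65 = 244 and Qs = 3·65 - 176 = 19.
Shortage = Qd - Qs = 244 - 19 = 225.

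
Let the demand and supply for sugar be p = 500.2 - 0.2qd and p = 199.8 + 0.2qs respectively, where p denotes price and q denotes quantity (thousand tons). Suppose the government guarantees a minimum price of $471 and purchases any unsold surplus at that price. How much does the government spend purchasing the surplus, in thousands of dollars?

Rearranging demand gives qd = 2501 - 5p; rearranging supply gives qs = 5p - 999. In a free market, 2501 - 5p = 5p - 999 gives the equilibrium p* = 350, q* = 751.
Because the floor (471) lies above the market-clearing price, it is binding.
At p = 471: qd = 2501 - 5·471 = 146 and qs = 5·471 - 999 = 1356.
Surplus = qs - qd = 1210.
Government expenditure = surplus × support price = 1210 × 471 = 569910.

569910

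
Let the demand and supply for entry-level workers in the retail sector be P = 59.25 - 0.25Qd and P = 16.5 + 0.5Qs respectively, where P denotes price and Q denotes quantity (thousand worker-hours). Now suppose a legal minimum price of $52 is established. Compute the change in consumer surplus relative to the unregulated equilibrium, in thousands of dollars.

-301

Rearranging demand gives Qd = 237 - 4P; rearranging supply gives Qs = 2P - 33. Equilibrium: 237 - 4P = 2P - 33, so 270 = 6P and P* = 45, Q* = 57.
Because the floor (52) lies above the market-clearing price, it is binding.
At P = 52: Qd = 237 - 4·52 = 29 and Qs = 2·52 - 33 = 71.
Consumer surplus without the control is ½ · (59.25 - 45) · 57 = 406.125.
With the floor, consumers buy 29 units at 52, so CS = ½ · (59.25 - 52) · 29 = 105.125.
Change in consumer surplus = 105.125 - 406.125 = -301.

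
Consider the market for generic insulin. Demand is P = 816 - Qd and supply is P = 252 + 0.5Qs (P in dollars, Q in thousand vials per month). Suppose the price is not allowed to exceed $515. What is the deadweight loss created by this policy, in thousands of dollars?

0

Rearranging demand gives Qd = 816 - P; rearranging supply gives Qs = 2P - 504. Without the control the market clears where 816 - P = 2P - 504, i.e. P* = 440 and Q* = 376.
Since 515 is above P* = 440, the ceiling does not bind and the free-market outcome prevails.
Since the control does not bind, no trades are prevented and deadweight loss is zero.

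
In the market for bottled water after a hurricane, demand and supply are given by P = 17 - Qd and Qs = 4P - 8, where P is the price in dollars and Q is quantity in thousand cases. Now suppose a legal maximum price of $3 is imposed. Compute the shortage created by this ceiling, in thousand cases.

10

Rearranging demand gives Qd = 17 - P. Without the control the market clears where 17 - P = 4P - 8, i.e. P* = 5 and Q* = 12.
Because the ceiling (3) lies below the market-clearing price, it is binding.
At P = 3: Qd = 17 - 3 = 14 and Qs = 4·3 - 8 = 4.
Shortage = Qd - Qs = 14 - 4 = 10.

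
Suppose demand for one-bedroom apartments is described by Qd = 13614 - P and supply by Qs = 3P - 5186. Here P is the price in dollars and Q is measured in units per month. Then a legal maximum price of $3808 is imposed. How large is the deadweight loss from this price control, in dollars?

4773984

Setting quantity demanded equal to quantity supplied, 13614 - P = 3P - 5186, gives P* = 4700 and Q* = 8914.
Because the ceiling (3808) lies below the market-clearing price, it is binding.
At P = 3808: Qd = 13614 - 3808 = 9806 and Qs = 3·3808 - 5186 = 6238.
Quantity traded falls to 6238. At Q = 6238 the demand price is 13614 - 6238 = 7376 and the supply price is (5186 + 6238)/3 = 3808.
Deadweight loss = ½ · (7376 - 3808) · (8914 - 6238) = ½ · 3568 · 2676 = 4773984.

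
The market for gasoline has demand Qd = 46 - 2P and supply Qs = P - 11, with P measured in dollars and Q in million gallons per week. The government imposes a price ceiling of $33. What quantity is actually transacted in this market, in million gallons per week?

In a free market, 46 - 2P = P - 11 gives the equilibrium P* = 19, Q* = 8.
The ceiling of 33 is above the equilibrium price 19, so it is not binding; the market clears at P* = 19, Q* = 8.

8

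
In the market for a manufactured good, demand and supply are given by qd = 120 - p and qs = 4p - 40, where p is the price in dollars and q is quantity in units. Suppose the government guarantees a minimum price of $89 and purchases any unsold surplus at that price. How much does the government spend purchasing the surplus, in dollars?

25365

In a free market, 120 - p = 4p - 40 gives the equilibrium p* = 32, q* = 88.
Because the floor (89) lies above the market-clearing price, it is binding.
At p = 89: qd = 120 - 89 = 31 and qs = 4·89 - 40 = 316.
Surplus = qs - qd = 285.
Government expenditure = surplus × support price = 285 × 89 = 25365.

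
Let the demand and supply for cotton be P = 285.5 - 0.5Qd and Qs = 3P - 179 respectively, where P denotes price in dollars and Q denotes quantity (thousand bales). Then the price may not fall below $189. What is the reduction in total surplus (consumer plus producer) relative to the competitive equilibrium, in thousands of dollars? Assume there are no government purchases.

Rearranging demand gives Qd = 571 - 2P. Setting quantity demanded equal to quantity supplied, 571 - 2P = 3P - 179, gives P* = 150 and Q* = 271.
The floor of 189 is above the equilibrium price 150, so it binds.
At P = 189: Qd = 571 - 2·189 = 193 and Qs = 3·189 - 179 = 388.
Quantity traded falls to 193. At Q = 193 the demand price is (571 - 193)/2 = 189 and the supply price is (179 + 193)/3 = 124.
Deadweight loss = ½ · (189 - 124) · (271 - 193) = ½ · 65 · 78 = 2535.

2535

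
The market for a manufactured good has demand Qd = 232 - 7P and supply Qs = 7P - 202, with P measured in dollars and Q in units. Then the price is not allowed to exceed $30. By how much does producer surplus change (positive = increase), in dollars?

-11.5

Equilibrium: 232 - 7P = 7P - 202, so 434 = 14P and P* = 31, Q* = 15.
Because the ceiling (30) lies below the market-clearing price, it is binding.
At P = 30: Qd = 232 - 7·30 = 22 and Qs = 7·30 - 202 = 8.
Producer surplus without the control is ½ · (31 - 202/7) · 15 = 225/14.
With the ceiling, producers sell 8 units at 30, so PS = ½ · (30 - 202/7) · 8 = 32/7.
Change in producer surplus = 32/7 - 225/14 = -11.5.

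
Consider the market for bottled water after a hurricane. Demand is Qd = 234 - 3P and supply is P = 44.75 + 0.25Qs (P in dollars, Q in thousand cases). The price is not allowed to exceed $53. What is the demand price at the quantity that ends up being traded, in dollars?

Rearranging supply gives Qs = 4P - 179. In a free market, 234 - 3P = 4P - 179 gives the equilibrium P* = 59, Q* = 57.
Since 53 < 59, the ceiling is binding.
At P = 53: Qd = 234 - 3·53 = 75 and Qs = 4·53 - 179 = 33.
Only 33 units reach the market. On the demand curve, the marginal buyer's willingness to pay at Q = 33 is (234 - 33)/3 = 67.

67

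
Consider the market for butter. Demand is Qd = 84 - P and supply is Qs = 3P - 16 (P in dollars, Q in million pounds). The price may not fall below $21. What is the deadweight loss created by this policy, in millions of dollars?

0

Without the control the market clears where 84 - P = 3P - 16, i.e. P* = 25 and Q* = 59.
Since 21 is below P* = 25, the floor does not bind and the free-market outcome prevails.
Since the control does not bind, no trades are prevented and deadweight loss is zero.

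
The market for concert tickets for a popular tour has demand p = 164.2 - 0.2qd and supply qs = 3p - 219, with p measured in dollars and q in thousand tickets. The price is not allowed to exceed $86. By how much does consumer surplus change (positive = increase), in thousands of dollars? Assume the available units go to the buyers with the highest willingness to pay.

-26.4

Rearranging demand gives qd = 821 - 5p. In a free market, 821 - 5p = 3p - 219 gives the equilibrium p* = 130, q* = 171.
Since 86 < 130, the ceiling is binding.
At p = 86: qd = 821 - 5·86 = 391 and qs = 3·86 - 219 = 39.
Consumer surplus without the control is ½ · (164.2 - 130) · 171 = 2924.1.
With the ceiling, 39 units are sold at 86 (assume they go to the highest-value buyers). The demand price at q = 39 is 156.4, so CS = ½ · [(164.2 - 86) + (156.4 - 86)] · 39 = 2897.7.
Change in consumer surplus = 2897.7 - 2924.1 = -26.4.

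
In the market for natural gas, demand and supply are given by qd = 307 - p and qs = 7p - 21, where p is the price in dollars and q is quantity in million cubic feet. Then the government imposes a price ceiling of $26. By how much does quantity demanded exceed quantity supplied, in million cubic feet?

120

In a free market, 307 - p = 7p - 21 gives the equilibrium p* = 41, q* = 266.
Since 26 < 41, the ceiling is binding.
At p = 26: qd = 307 - 26 = 281 and qs = 7·26 - 21 = 161.
Shortage = qd - qs = 281 - 161 = 120.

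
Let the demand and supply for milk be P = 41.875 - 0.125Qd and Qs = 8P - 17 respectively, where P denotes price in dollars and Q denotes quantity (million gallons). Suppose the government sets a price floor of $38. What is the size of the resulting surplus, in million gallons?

Rearranging demand gives Qd = 335 - 8P. In a free market, 335 - 8P = 8P - 17 gives the equilibrium P* = 22, Q* = 159.
The floor of 38 is above the equilibrium price 22, so it binds.
At P = 38: Qd = 335 - 8·38 = 31 and Qs = 8·38 - 17 = 287.
Surplus = Qs - Qd = 287 - 31 = 256.

256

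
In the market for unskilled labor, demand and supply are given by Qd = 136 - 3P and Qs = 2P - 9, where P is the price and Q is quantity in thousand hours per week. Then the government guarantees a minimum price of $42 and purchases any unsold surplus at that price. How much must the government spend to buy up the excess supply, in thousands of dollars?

Equilibrium: 136 - 3P = 2P - 9, so 145 = 5P and P* = 29, Q* = 49.
The floor of 42 is above the equilibrium price 29, so it binds.
At P = 42: Qd = 136 - 3·42 = 10 and Qs = 2·42 - 9 = 75.
Surplus = Qs - Qd = 65.
Government expenditure = surplus × support price = 65 × 42 = 2730.

2730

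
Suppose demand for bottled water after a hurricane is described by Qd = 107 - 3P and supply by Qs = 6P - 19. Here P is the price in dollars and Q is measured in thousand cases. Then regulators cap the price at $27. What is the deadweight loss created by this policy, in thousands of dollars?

0

Equilibrium: 107 - 3P = 6P - 19, so 126 = 9P and P* = 14, Q* = 65.
Since 27 is above P* = 14, the ceiling does not bind and the free-market outcome prevails.
Since the control does not bind, no trades are prevented and deadweight loss is zero.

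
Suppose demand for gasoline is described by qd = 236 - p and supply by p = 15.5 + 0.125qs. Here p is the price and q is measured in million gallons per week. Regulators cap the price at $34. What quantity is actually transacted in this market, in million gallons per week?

Rearranging supply gives qs = 8p - 124. In a free market, 236 - p = 8p - 124 gives the equilibrium p* = 40, q* = 196.
The ceiling of 34 is below the equilibrium price 40, so it binds.
At p = 34: qd = 236 - 34 = 202 and qs = 8·34 - 124 = 148.
The quantity actually transacted is the short side, supply: 148.

148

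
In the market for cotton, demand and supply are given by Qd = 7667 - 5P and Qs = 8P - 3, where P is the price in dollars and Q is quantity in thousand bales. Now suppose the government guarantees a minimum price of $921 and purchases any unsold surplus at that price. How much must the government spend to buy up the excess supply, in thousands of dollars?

Without the control the market clears where 7667 - 5P = 8P - 3, i.e. P* = 590 and Q* = 4717.
Since 921 > 590, the floor is binding.
At P = 921: Qd = 7667 - 5·921 = 3062 and Qs = 8·921 - 3 = 7365.
Surplus = Qs - Qd = 4303.
Government expenditure = surplus × support price = 4303 × 921 = 3963063.

3963063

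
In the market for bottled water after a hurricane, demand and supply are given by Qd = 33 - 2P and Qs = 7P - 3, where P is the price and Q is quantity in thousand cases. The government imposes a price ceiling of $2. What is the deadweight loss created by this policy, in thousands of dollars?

63

In a free market, 33 - 2P = 7P - 3 gives the equilibrium P* = 4, Q* = 25.
Since 2 < 4, the ceiling is binding.
At P = 2: Qd = 33 - 2·2 = 29 and Qs = 7·2 - 3 = 11.
Quantity traded falls to 11. At Q = 11 the demand price is (33 - 11)/2 = 11 and the supply price is (3 + 11)/7 = 2.
Deadweight loss = ½ · (11 - 2) · (25 - 11) = ½ · 9 · 14 = 63.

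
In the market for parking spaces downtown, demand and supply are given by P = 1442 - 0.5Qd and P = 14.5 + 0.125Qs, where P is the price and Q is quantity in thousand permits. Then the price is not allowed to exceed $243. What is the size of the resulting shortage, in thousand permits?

Rearranging demand gives Qd = 2884 - 2P; rearranging supply gives Qs = 8P - 116. Setting quantity demanded equal to quantity supplied, 2884 - 2P = 8P - 116, gives P* = 300 and Q* = 2284.
Because the ceiling (243) lies below the market-clearing price, it is binding.
At P = 243: Qd = 2884 - 2·243 = 2398 and Qs = 8·243 - 116 = 1828.
Shortage = Qd - Qs = 2398 - 1828 = 570.

570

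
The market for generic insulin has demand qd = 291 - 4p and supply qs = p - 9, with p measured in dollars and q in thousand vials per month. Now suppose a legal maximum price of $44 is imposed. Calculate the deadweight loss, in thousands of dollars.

Equilibrium: 291 - 4p = p - 9, so 300 = 5p and p* = 60, q* = 51.
Because the ceiling (44) lies below the market-clearing price, it is binding.
At p = 44: qd = 291 - 4·44 = 115 and qs = 44 - 9 = 35.
Quantity traded falls to 35. At q = 35 the demand price is (291 - 35)/4 = 64 and the supply price is 9 + 35 = 44.
Deadweight loss = ½ · (64 - 44) · (51 - 35) = ½ · 20 · 16 = 160.

160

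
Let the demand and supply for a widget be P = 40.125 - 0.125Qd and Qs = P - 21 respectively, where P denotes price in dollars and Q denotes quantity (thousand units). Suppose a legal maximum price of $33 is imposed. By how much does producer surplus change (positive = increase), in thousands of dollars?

Rearranging demand gives Qd = 321 - 8P. Without the control the market clears where 321 - 8P = P - 21, i.e. P* = 38 and Q* = 17.
Since 33 < 38, the ceiling is binding.
At P = 33: Qd = 321 - 8·33 = 57 and Qs = 33 - 21 = 12.
Producer surplus without the control is ½ · (38 - 21) · 17 = 144.5.
With the ceiling, producers sell 12 units at 33, so PS = ½ · (33 - 21) · 12 = 72.
Change in producer surplus = 72 - 144.5 = -72.5.

-72.5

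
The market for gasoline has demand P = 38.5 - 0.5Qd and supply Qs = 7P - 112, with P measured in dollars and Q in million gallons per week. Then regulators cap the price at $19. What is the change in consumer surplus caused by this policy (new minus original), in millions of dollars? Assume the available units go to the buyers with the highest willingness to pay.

Rearranging demand gives Qd = 77 - 2P. Equilibrium: 77 - 2P = 7P - 112, so 189 = 9P and P* = 21, Q* = 35.
Since 19 < 21, the ceiling is binding.
At P = 19: Qd = 77 - 2·19 = 39 and Qs = 7·19 - 112 = 21.
Consumer surplus without the control is ½ · (38.5 - 21) · 35 = 306.25.
With the ceiling, 21 units are sold at 19 (assume they go to the highest-value buyers). The demand price at Q = 21 is 28, so CS = ½ · [(38.5 - 19) + (28 - 19)] · 21 = 299.25.
Change in consumer surplus = 299.25 - 306.25 = -7.

-7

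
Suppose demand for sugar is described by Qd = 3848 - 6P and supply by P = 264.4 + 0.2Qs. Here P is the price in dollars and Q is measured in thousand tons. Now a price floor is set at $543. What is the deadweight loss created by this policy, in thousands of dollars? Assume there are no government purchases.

35171.4

Rearranging supply gives Qs = 5P - 1322. In a free market, 3848 - 6P = 5P - 1322 gives the equilibrium P* = 470, Q* = 1028.
Since 543 > 470, the floor is binding.
At P = 543: Qd = 3848 - 6·543 = 590 and Qs = 5·543 - 1322 = 1393.
Quantity traded falls to 590. At Q = 590 the demand price is (3848 - 590)/6 = 543 and the supply price is (1322 + 590)/5 = 382.4.
Deadweight loss = ½ · (543 - 382.4) · (1028 - 590) = ½ · 160.6 · 438 = 35171.4.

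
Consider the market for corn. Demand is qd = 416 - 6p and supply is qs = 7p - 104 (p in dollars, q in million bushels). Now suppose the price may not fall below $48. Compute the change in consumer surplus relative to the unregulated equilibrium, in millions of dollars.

-1216

In a free market, 416 - 6p = 7p - 104 gives the equilibrium p* = 40, q* = 176.
Because the floor (48) lies above the market-clearing price, it is binding.
At p = 48: qd = 416 - 6·48 = 128 and qs = 7·48 - 104 = 232.
Consumer surplus without the control is ½ · (208/3 - 40) · 176 = 7744/3.
With the floor, consumers buy 128 units at 48, so CS = ½ · (208/3 - 48) · 128 = 4096/3.
Change in consumer surplus = 4096/3 - 7744/3 = -1216.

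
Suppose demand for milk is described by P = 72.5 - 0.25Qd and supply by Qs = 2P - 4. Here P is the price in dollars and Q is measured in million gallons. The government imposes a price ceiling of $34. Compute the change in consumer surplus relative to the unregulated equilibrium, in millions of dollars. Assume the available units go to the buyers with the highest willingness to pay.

847.5

Rearranging demand gives Qd = 290 - 4P. In a free market, 290 - 4P = 2P - 4 gives the equilibrium P* = 49, Q* = 94.
The ceiling of 34 is below the equilibrium price 49, so it binds.
At P = 34: Qd = 290 - 4·34 = 154 and Qs = 2·34 - 4 = 64.
Consumer surplus without the control is ½ · (72.5 - 49) · 94 = 1104.5.
With the ceiling, 64 units are sold at 34 (assume they go to the highest-value buyers). The demand price at Q = 64 is 56.5, so CS = ½ · [(72.5 - 34) + (56.5 - 34)] · 64 = 1952.
Change in consumer surplus = 1952 - 1104.5 = 847.5.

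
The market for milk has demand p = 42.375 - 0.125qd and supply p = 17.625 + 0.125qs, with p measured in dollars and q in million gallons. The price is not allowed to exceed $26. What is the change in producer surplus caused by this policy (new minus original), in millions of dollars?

Rearranging demand gives qd = 339 - 8p; rearranging supply gives qs = 8p - 141. In a free market, 339 - 8p = 8p - 141 gives the equilibrium p* = 30, q* = 99.
Because the ceiling (26) lies below the market-clearing price, it is binding.
At p = 26: qd = 339 - 8·26 = 131 and qs = 8·26 - 141 = 67.
Producer surplus without the control is ½ · (30 - 17.625) · 99 = 612.5625.
With the ceiling, producers sell 67 units at 26, so PS = ½ · (26 - 17.625) · 67 = 280.5625.
Change in producer surplus = 280.5625 - 612.5625 = -332.

-332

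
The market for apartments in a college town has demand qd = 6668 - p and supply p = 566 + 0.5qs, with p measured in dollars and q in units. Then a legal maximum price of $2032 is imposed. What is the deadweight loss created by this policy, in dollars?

Rearranging supply gives qs = 2p - 1132. In a free market, 6668 - p = 2p - 1132 gives the equilibrium p* = 2600, q* = 4068.
Since 2032 < 2600, the ceiling is binding.
At p = 2032: qd = 6668 - 2032 = 4636 and qs = 2·2032 - 1132 = 2932.
Quantity traded falls to 2932. At q = 2932 the demand price is 6668 - 2932 = 3736 and the supply price is (1132 + 2932)/2 = 2032.
Deadweight loss = ½ · (3736 - 2032) · (4068 - 2932) = ½ · 1704 · 1136 = 967872.

967872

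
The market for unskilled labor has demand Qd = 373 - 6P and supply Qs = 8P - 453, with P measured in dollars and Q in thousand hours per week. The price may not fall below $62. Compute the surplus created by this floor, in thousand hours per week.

42

Setting quantity demanded equal to quantity supplied, 373 - 6P = 8P - 453, gives P* = 59 and Q* = 19.
The floor of 62 is above the equilibrium price 59, so it binds.
At P = 62: Qd = 373 - 6·62 = 1 and Qs = 8·62 - 453 = 43.
Surplus = Qs - Qd = 43 - 1 = 42.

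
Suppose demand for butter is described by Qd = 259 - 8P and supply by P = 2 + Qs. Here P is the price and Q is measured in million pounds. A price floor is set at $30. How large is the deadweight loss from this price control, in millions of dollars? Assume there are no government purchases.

36

Rearranging supply gives Qs = P - 2. Equilibrium: 259 - 8P = P - 2, so 261 = 9P and P* = 29, Q* = 27.
Because the floor (30) lies above the market-clearing price, it is binding.
At P = 30: Qd = 259 - 8·30 = 19 and Qs = 30 - 2 = 28.
Quantity traded falls to 19. At Q = 19 the demand price is (259 - 19)/8 = 30 and the supply price is 2 + 19 = 21.
Deadweight loss = ½ · (30 - 21) · (27 - 19) = ½ · 9 · 8 = 36.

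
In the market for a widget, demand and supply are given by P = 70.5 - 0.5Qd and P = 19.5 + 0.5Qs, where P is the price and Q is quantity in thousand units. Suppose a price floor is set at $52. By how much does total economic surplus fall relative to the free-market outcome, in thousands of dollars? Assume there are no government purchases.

98

Rearranging demand gives Qd = 141 - 2P; rearranging supply gives Qs = 2P - 39. In a free market, 141 - 2P = 2P - 39 gives the equilibrium P* = 45, Q* = 51.
Because the floor (52) lies above the market-clearing price, it is binding.
At P = 52: Qd = 141 - 2·52 = 37 and Qs = 2·52 - 39 = 65.
Quantity traded falls to 37. At Q = 37 the demand price is (141 - 37)/2 = 52 and the supply price is (39 + 37)/2 = 38.
Deadweight loss = ½ · (52 - 38) · (51 - 37) = ½ · 14 · 14 = 98.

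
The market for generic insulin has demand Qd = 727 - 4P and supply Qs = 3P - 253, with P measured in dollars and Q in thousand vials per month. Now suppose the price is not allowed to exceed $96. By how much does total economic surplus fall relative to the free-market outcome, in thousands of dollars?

Setting quantity demanded equal to quantity supplied, 727 - 4P = 3P - 253, gives P* = 140 and Q* = 167.
Since 96 < 140, the ceiling is binding.
At P = 96: Qd = 727 - 4·96 = 343 and Qs = 3·96 - 253 = 35.
Quantity traded falls to 35. At Q = 35 the demand price is (727 - 35)/4 = 173 and the supply price is (253 + 35)/3 = 96.
Deadweight loss = ½ · (173 - 96) · (167 - 35) = ½ · 77 · 132 = 5082.

5082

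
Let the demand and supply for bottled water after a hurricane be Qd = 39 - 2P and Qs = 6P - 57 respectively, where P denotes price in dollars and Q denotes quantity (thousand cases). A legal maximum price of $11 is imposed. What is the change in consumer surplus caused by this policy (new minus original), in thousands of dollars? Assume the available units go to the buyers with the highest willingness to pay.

Equilibrium: 39 - 2P = 6P - 57, so 96 = 8P and P* = 12, Q* = 15.
The ceiling of 11 is below the equilibrium price 12, so it binds.
At P = 11: Qd = 39 - 2·11 = 17 and Qs = 6·11 - 57 = 9.
Consumer surplus without the control is ½ · (19.5 - 12) · 15 = 56.25.
With the ceiling, 9 units are sold at 11 (assume they go to the highest-value buyers). The demand price at Q = 9 is 15, so CS = ½ · [(19.5 - 11) + (15 - 11)] · 9 = 56.25.
Change in consumer surplus = 56.25 - 56.25 = 0.

0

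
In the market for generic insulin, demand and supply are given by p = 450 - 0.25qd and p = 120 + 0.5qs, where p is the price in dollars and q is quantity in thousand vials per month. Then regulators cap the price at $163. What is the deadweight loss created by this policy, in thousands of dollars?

Rearranging demand gives qd = 1800 - 4p; rearranging supply gives qs = 2p - 240. In a free market, 1800 - 4p = 2p - 240 gives the equilibrium p* = 340, q* = 440.
Since 163 < 340, the ceiling is binding.
At p = 163: qd = 1800 - 4·163 = 1148 and qs = 2·163 - 240 = 86.
Quantity traded falls to 86. At q = 86 the demand price is (1800 - 86)/4 = 428.5 and the supply price is (240 + 86)/2 = 163.
Deadweight loss = ½ · (428.5 - 163) · (440 - 86) = ½ · 265.5 · 354 = 46993.5.

46993.5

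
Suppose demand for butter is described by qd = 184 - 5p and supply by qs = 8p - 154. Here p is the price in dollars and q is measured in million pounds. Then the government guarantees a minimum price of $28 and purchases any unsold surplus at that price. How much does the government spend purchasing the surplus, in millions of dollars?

Equilibrium: 184 - 5p = 8p - 154, so 338 = 13p and p* = 26, q* = 54.
Because the floor (28) lies above the market-clearing price, it is binding.
At p = 28: qd = 184 - 5·28 = 44 and qs = 8·28 - 154 = 70.
Surplus = qs - qd = 26.
Government expenditure = surplus × support price = 26 × 28 = 728.

728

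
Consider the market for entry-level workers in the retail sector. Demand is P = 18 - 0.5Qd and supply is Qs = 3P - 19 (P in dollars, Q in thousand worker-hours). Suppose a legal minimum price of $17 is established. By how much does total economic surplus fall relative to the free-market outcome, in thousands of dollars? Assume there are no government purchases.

Rearranging demand gives Qd = 36 - 2P. Setting quantity demanded equal to quantity supplied, 36 - 2P = 3P - 19, gives P* = 11 and Q* = 14.
The floor of 17 is above the equilibrium price 11, so it binds.
At P = 17: Qd = 36 - 2·17 = 2 and Qs = 3·17 - 19 = 32.
Quantity traded falls to 2. At Q = 2 the demand price is (36 - 2)/2 = 17 and the supply price is (19 + 2)/3 = 7.
Deadweight loss = ½ · (17 - 7) · (14 - 2) = ½ · 10 · 12 = 60.

60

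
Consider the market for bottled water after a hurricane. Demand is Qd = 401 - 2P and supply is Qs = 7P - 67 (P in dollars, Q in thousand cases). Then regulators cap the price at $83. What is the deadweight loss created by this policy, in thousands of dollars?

0

In a free market, 401 - 2P = 7P - 67 gives the equilibrium P* = 52, Q* = 297.
Since 83 is above P* = 52, the ceiling does not bind and the free-market outcome prevails.
Since the control does not bind, no trades are prevented and deadweight loss is zero.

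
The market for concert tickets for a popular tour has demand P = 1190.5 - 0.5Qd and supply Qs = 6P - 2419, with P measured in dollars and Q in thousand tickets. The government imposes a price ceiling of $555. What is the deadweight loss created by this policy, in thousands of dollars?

24300

Rearranging demand gives Qd = 2381 - 2P. Without the control the market clears where 2381 - 2P = 6P - 2419, i.e. P* = 600 and Q* = 1181.
Because the ceiling (555) lies below the market-clearing price, it is binding.
At P = 555: Qd = 2381 - 2·555 = 1271 and Qs = 6·555 - 2419 = 911.
Quantity traded falls to 911. At Q = 911 the demand price is (2381 - 911)/2 = 735 and the supply price is (2419 + 911)/6 = 555.
Deadweight loss = ½ · (735 - 555) · (1181 - 911) = ½ · 180 · 270 = 24300.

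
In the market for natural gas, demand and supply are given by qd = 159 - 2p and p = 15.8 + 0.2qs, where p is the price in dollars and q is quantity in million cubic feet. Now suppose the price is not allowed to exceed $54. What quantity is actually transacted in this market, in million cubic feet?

91

Rearranging supply gives qs = 5p - 79. Equilibrium: 159 - 2p = 5p - 79, so 238 = 7p and p* = 34, q* = 91.
The ceiling of 54 is above the equilibrium price 34, so it is not binding; the market clears at p* = 34, q* = 91.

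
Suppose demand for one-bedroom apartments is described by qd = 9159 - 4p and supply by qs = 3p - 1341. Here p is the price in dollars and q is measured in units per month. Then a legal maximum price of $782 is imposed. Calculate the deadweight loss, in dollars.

1353250.5

In a free market, 9159 - 4p = 3p - 1341 gives the equilibrium p* = 1500, q* = 3159.
The ceiling of 782 is below the equilibrium price 1500, so it binds.
At p = 782: qd = 9159 - 4·782 = 6031 and qs = 3·782 - 1341 = 1005.
Quantity traded falls to 1005. At q = 1005 the demand price is (9159 - 1005)/4 = 2038.5 and the supply price is (1341 + 1005)/3 = 782.
Deadweight loss = ½ · (2038.5 - 782) · (3159 - 1005) = ½ · 1256.5 · 2154 = 1353250.5.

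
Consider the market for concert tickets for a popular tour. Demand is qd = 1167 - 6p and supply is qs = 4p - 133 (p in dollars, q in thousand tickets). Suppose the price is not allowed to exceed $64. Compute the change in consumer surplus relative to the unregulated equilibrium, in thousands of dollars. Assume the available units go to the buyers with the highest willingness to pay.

Equilibrium: 1167 - 6p = 4p - 133, so 1300 = 10p and p* = 130, q* = 387.
Since 64 < 130, the ceiling is binding.
At p = 64: qd = 1167 - 6·64 = 783 and qs = 4·64 - 133 = 123.
Consumer surplus without the control is ½ · (194.5 - 130) · 387 = 12480.75.
With the ceiling, 123 units are sold at 64 (assume they go to the highest-value buyers). The demand price at q = 123 is 174, so CS = ½ · [(194.5 - 64) + (174 - 64)] · 123 = 14790.75.
Change in consumer surplus = 14790.75 - 12480.75 = 2310.

2310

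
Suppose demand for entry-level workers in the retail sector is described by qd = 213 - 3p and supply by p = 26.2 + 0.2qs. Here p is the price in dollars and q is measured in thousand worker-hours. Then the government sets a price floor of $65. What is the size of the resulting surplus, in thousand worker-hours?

176

Rearranging supply gives qs = 5p - 131. Without the control the market clears where 213 - 3p = 5p - 131, i.e. p* = 43 and q* = 84.
Since 65 > 43, the floor is binding.
At p = 65: qd = 213 - 3·65 = 18 and qs = 5·65 - 131 = 194.
Surplus = qs - qd = 194 - 18 = 176.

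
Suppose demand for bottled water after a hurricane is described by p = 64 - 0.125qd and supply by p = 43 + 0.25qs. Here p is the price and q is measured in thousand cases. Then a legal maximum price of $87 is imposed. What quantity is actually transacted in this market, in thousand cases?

56

Rearranging demand gives qd = 512 - 8p; rearranging supply gives qs = 4p - 172. Setting quantity demanded equal to quantity supplied, 512 - 8p = 4p - 172, gives p* = 57 and q* = 56.
The ceiling of 87 is above the equilibrium price 57, so it is not binding; the market clears at p* = 57, q* = 56.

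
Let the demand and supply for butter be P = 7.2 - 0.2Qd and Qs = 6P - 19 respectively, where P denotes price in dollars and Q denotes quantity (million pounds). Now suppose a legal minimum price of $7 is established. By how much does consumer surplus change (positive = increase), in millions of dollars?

Rearranging demand gives Qd = 36 - 5P. Equilibrium: 36 - 5P = 6P - 19, so 55 = 11P and P* = 5, Q* = 11.
Since 7 > 5, the floor is binding.
At P = 7: Qd = 36 - 5·7 = 1 and Qs = 6·7 - 19 = 23.
Consumer surplus without the control is ½ · (7.2 - 5) · 11 = 12.1.
With the floor, consumers buy 1 units at 7, so CS = ½ · (7.2 - 7) · 1 = 0.1.
Change in consumer surplus = 0.1 - 12.1 = -12.

-12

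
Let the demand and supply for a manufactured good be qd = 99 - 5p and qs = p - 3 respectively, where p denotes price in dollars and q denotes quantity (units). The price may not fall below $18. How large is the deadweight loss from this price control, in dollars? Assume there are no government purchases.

15

Without the control the market clears where 99 - 5p = p - 3, i.e. p* = 17 and q* = 14.
Since 18 > 17, the floor is binding.
At p = 18: qd = 99 - 5·18 = 9 and qs = 18 - 3 = 15.
Quantity traded falls to 9. At q = 9 the demand price is (99 - 9)/5 = 18 and the supply price is 3 + 9 = 12.
Deadweight loss = ½ · (18 - 12) · (14 - 9) = ½ · 6 · 5 = 15.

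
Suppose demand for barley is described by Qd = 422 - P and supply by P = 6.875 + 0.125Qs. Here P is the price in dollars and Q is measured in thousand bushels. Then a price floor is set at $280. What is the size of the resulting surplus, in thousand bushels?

Rearranging supply gives Qs = 8P - 55. Setting quantity demanded equal to quantity supplied, 422 - P = 8P - 55, gives P* = 53 and Q* = 369.
Because the floor (280) lies above the market-clearing price, it is binding.
At P = 280: Qd = 422 - 280 = 142 and Qs = 8·280 - 55 = 2185.
Surplus = Qs - Qd = 2185 - 142 = 2043.

2043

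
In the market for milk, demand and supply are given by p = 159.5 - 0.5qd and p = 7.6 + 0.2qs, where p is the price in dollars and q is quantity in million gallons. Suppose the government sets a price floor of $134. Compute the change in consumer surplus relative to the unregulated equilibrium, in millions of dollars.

-11122

Rearranging demand gives qd = 319 - 2p; rearranging supply gives qs = 5p - 38. In a free market, 319 - 2p = 5p - 38 gives the equilibrium p* = 51, q* = 217.
Since 134 > 51, the floor is binding.
At p = 134: qd = 319 - 2·134 = 51 and qs = 5·134 - 38 = 632.
Consumer surplus without the control is ½ · (159.5 - 51) · 217 = 11772.25.
With the floor, consumers buy 51 units at 134, so CS = ½ · (159.5 - 134) · 51 = 650.25.
Change in consumer surplus = 650.25 - 11772.25 = -11122.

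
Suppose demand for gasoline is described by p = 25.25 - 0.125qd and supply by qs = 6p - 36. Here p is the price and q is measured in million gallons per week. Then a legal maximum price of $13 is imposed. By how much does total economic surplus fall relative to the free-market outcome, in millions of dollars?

84

Rearranging demand gives qd = 202 - 8p. Equilibrium: 202 - 8p = 6p - 36, so 238 = 14p and p* = 17, q* = 66.
The ceiling of 13 is below the equilibrium price 17, so it binds.
At p = 13: qd = 202 - 8·13 = 98 and qs = 6·13 - 36 = 42.
Quantity traded falls to 42. At q = 42 the demand price is (202 - 42)/8 = 20 and the supply price is (36 + 42)/6 = 13.
Deadweight loss = ½ · (20 - 13) · (66 - 42) = ½ · 7 · 24 = 84.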